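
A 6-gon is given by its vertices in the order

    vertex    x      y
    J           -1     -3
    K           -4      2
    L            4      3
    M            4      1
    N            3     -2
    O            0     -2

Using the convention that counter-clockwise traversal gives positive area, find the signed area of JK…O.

-30.5

Apply Gauss's area formula: 2A = Σ (x_i·y_{i+1} − x_{i+1}·y_i), indices taken mod 6.
Σ = (-14) + (-20) + (-8) + (-11) + (-6) + (-2) = -61
Signed area = Σ/2 = -30.5 (negative ⇒ clockwise traversal).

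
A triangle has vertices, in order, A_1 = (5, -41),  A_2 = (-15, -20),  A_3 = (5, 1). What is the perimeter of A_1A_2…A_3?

|A_1A_2| = √((-20)² + (21)²) = √841 = 29
|A_2A_3| = √((20)² + (21)²) = √841 = 29
|A_3A_1| = √((0)² + (-42)²) = √1764 = 42
Perimeter = 29 + 29 + 42 = 100.

100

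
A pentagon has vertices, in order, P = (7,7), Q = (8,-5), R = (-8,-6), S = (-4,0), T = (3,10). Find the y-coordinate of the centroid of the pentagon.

Apply the surveyor's formula. First the cross-terms c_i = x_i·y_{i+1} − x_{i+1}·y_i:
  -91, -88, -24, -40, -49  ⇒  2A = -292, A = -146.
Then Σ (y_i + y_{i+1})·c_i = -303, so ȳ = -303 / (6·(-146)) = 101/292.

101/292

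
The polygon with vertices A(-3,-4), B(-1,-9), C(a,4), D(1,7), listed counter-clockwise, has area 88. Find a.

9

The doubled signed area Σ (x_i y_{i+1} − x_{i+1} y_i) is linear in a.
With a=0 it equals 32; the coefficient of a is 16 (from the two edges through C).
So 16·a + 32 = 2·88 = 176 ⇒ a = 9.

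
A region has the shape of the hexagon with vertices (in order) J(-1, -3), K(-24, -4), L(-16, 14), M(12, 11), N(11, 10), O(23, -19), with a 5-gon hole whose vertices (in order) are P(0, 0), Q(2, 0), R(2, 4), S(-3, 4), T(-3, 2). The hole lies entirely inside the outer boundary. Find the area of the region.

653

Outer boundary:
J→K: (-1)(-4) − (-24)(-3) = -68
K→L: (-24)(14) − (-16)(-4) = -400
L→M: (-16)(11) − (12)(14) = -344
M→N: (12)(10) − (11)(11) = -1
N→O: (11)(-19) − (23)(10) = -439
O→J: (23)(-3) − (-1)(-19) = -88
Σ = -1340
Area = |Σ|/2 = 670.
Hole:
Apply Gauss's area formula: 2A = Σ (x_i·y_{i+1} − x_{i+1}·y_i), indices taken mod 5.
Σ = (0) + (8) + (20) + (6) + (0) = 34
Area = |Σ|/2 = 17.
Net area = 670 − 17 = 653.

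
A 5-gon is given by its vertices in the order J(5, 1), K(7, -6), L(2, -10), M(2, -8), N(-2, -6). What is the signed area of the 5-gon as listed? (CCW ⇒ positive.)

J→K: (5)(-6) − (7)(1) = -37
K→L: (7)(-10) − (2)(-6) = -58
L→M: (2)(-8) − (2)(-10) = 4
M→N: (2)(-6) − (-2)(-8) = -28
N→J: (-2)(1) − (5)(-6) = 28
Σ = -91
Signed area = Σ/2 = -45.5 (negative ⇒ clockwise traversal).

-45.5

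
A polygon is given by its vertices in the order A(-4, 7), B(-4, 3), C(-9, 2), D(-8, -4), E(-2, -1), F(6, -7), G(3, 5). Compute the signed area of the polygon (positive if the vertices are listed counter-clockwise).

Cross-terms: 16, 19, 52, 0, 20, 51, 41  ⇒  Σ = 199
Signed area = Σ/2 = 99.5 (positive ⇒ counter-clockwise traversal).

99.5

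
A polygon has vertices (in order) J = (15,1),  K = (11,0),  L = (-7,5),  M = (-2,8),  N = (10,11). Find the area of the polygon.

129.5

Apply the shoelace formula: 2A = Σ (x_i·y_{i+1} − x_{i+1}·y_i), indices taken mod 5.
Σ = (-11) + (55) + (-46) + (-102) + (-155) = -259
Area = |Σ|/2 = 129.5.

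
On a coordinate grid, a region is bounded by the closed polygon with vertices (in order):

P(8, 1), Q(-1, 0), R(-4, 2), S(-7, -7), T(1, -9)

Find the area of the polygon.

92

Apply the shoelace formula: 2A = Σ (x_i·y_{i+1} − x_{i+1}·y_i), indices taken mod 5.
P→Q: (8)(0) − (-1)(1) = 1
Q→R: (-1)(2) − (-4)(0) = -2
R→S: (-4)(-7) − (-7)(2) = 42
S→T: (-7)(-9) − (1)(-7) = 70
T→P: (1)(1) − (8)(-9) = 73
Σ = 184
Area = |Σ|/2 = 92.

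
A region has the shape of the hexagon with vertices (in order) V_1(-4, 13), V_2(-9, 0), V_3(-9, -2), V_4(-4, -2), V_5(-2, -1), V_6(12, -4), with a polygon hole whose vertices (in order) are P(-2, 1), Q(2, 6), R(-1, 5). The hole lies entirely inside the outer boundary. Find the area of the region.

Outer boundary:
Apply the shoelace (surveyor's) formula: 2A = Σ (x_i·y_{i+1} − x_{i+1}·y_i), indices taken mod 6.
V_1→V_2: (-4)(0) − (-9)(13) = 117
V_2→V_3: (-9)(-2) − (-9)(0) = 18
V_3→V_4: (-9)(-2) − (-4)(-2) = 10
V_4→V_5: (-4)(-1) − (-2)(-2) = 0
V_5→V_6: (-2)(-4) − (12)(-1) = 20
V_6→V_1: (12)(13) − (-4)(-4) = 140
Σ = 305
Area = |Σ|/2 = 152.5.
Hole:
Apply the shoelace formula: 2A = Σ (x_i·y_{i+1} − x_{i+1}·y_i), indices taken mod 3.
Σ = (-14) + (16) + (9) = 11
Area = |Σ|/2 = 5.5.
Net area = 152.5 − 5.5 = 147.

147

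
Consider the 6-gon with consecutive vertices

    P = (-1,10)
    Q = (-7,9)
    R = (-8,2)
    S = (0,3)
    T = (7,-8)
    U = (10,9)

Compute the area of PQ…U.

163

Apply the shoelace (surveyor's) formula: 2A = Σ (x_i·y_{i+1} − x_{i+1}·y_i), indices taken mod 6.
Σ = (61) + (58) + (-24) + (-21) + (143) + (109) = 326
Area = |Σ|/2 = 163.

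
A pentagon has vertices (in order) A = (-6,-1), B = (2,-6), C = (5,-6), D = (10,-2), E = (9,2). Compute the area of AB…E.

Apply the shoelace formula: 2A = Σ (x_i·y_{i+1} − x_{i+1}·y_i), indices taken mod 5.
Σ = (38) + (18) + (50) + (38) + (3) = 147
Area = |Σ|/2 = 73.5.

73.5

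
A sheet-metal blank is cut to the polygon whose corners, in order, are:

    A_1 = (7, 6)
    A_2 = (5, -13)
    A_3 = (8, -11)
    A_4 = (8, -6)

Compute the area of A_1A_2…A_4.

Apply the shoelace formula: 2A = Σ (x_i·y_{i+1} − x_{i+1}·y_i), indices taken mod 4.
Cross-terms: -121, 49, 40, 90  ⇒  Σ = 58
Area = |Σ|/2 = 29.

29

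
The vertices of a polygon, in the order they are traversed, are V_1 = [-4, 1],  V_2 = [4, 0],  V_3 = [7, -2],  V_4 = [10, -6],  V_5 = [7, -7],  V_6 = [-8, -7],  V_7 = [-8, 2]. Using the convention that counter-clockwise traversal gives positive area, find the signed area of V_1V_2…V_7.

-119.5

Apply the shoelace formula: 2A = Σ (x_i·y_{i+1} − x_{i+1}·y_i), indices taken mod 7.
Σ = (-4) + (-8) + (-22) + (-28) + (-105) + (-72) + (0) = -239
Signed area = Σ/2 = -119.5 (negative ⇒ clockwise traversal).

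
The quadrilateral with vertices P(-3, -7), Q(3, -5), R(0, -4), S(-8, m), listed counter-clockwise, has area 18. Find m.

-4

The doubled signed area Σ (x_i y_{i+1} − x_{i+1} y_i) is linear in m.
With m=0 it equals 48; the coefficient of m is 3 (from the two edges through S).
So 3·m + 48 = 2·18 = 36 ⇒ m = -4.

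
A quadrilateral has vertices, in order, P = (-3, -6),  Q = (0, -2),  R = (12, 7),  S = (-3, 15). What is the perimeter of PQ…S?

|PQ| = √((3)² + (4)²) = √25 = 5
|QR| = √((12)² + (9)²) = √225 = 15
|RS| = √((-15)² + (8)²) = √289 = 17
|SP| = √((0)² + (-21)²) = √441 = 21
Perimeter = 5 + 15 + 17 + 21 = 58.

58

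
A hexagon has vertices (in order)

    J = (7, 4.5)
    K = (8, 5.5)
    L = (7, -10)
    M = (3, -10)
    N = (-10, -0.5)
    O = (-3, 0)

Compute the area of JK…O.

Apply the shoelace formula: 2A = Σ (x_i·y_{i+1} − x_{i+1}·y_i), indices taken mod 6.
Σ = (2.5) + (-118.5) + (-40) + (-101.5) + (-1.5) + (-13.5) = -272.5
Area = |Σ|/2 = 136.25.

136.25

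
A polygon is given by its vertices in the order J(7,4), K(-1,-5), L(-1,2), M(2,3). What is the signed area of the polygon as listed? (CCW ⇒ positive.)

-29

Cross-terms: -31, -7, -7, -13  ⇒  Σ = -58
Signed area = Σ/2 = -29 (negative ⇒ clockwise traversal).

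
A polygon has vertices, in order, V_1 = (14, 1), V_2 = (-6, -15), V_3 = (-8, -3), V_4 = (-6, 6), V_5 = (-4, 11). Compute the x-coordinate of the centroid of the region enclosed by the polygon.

10/39

Apply the shoelace (surveyor's) formula. First the cross-terms c_i = x_i·y_{i+1} − x_{i+1}·y_i:
  -204, -102, -66, -42, -158  ⇒  2A = -572, A = -286.
Then Σ (x_i + x_{i+1})·c_i = -440, so x̄ = -440 / (6·(-286)) = 10/39.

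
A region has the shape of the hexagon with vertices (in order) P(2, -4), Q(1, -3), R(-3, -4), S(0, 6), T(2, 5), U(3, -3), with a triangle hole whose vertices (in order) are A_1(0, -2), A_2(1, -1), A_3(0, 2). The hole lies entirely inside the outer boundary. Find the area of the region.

Outer boundary:
Apply the shoelace formula: 2A = Σ (x_i·y_{i+1} − x_{i+1}·y_i), indices taken mod 6.
Cross-terms: -2, -13, -18, -12, -21, -6  ⇒  Σ = -72
Area = |Σ|/2 = 36.
Hole:
Σ = (2) + (2) + (0) = 4
Area = |Σ|/2 = 2.
Net area = 36 − 2 = 34.

34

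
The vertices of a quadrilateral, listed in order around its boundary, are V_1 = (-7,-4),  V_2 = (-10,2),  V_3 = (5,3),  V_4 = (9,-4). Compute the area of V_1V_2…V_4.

102.5

Apply the shoelace formula: 2A = Σ (x_i·y_{i+1} − x_{i+1}·y_i), indices taken mod 4.
Cross-terms: -54, -40, -47, -64  ⇒  Σ = -205
Area = |Σ|/2 = 102.5.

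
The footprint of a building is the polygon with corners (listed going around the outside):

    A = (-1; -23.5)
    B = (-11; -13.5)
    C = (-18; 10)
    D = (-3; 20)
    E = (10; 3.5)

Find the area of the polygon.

Apply the surveyor's formula: 2A = Σ (x_i·y_{i+1} − x_{i+1}·y_i), indices taken mod 5.
Cross-terms: -245, -353, -330, -210.5, -231.5  ⇒  Σ = -1370
Area = |Σ|/2 = 685.

685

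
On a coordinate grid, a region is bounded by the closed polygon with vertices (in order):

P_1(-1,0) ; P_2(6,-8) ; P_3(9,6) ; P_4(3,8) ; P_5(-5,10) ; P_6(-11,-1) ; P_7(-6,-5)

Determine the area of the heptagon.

Apply the shoelace formula: 2A = Σ (x_i·y_{i+1} − x_{i+1}·y_i), indices taken mod 7.
Σ = (8) + (108) + (54) + (70) + (115) + (49) + (-5) = 399
Area = |Σ|/2 = 199.5.

199.5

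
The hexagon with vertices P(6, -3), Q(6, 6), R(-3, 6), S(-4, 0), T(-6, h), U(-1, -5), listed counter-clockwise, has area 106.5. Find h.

-6

The doubled signed area Σ (x_i y_{i+1} − x_{i+1} y_i) is linear in h.
With h=0 it equals 195; the coefficient of h is -3 (from the two edges through T).
So -3·h + 195 = 2·106.5 = 213 ⇒ h = -6.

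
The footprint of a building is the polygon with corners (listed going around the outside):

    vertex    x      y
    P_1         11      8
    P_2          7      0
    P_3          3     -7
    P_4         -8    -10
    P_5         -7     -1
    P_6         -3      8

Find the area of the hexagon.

P_1→P_2: (11)(0) − (7)(8) = -56
P_2→P_3: (7)(-7) − (3)(0) = -49
P_3→P_4: (3)(-10) − (-8)(-7) = -86
P_4→P_5: (-8)(-1) − (-7)(-10) = -62
P_5→P_6: (-7)(8) − (-3)(-1) = -59
P_6→P_1: (-3)(8) − (11)(8) = -112
Σ = -424
Area = |Σ|/2 = 212.

212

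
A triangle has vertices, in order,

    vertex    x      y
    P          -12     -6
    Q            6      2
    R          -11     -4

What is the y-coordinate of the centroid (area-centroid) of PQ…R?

-8/3

Apply the shoelace (surveyor's) formula. First the cross-terms c_i = x_i·y_{i+1} − x_{i+1}·y_i:
  12, -2, 18  ⇒  2A = 28, A = 14.
Then Σ (y_i + y_{i+1})·c_i = -224, so ȳ = -224 / (6·14) = -8/3.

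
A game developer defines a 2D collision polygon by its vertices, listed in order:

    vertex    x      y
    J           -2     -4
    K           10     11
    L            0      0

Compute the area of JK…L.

Apply the surveyor's formula: 2A = Σ (x_i·y_{i+1} − x_{i+1}·y_i), indices taken mod 3.
J→K: (-2)(11) − (10)(-4) = 18
K→L: (10)(0) − (0)(11) = 0
L→J: (0)(-4) − (-2)(0) = 0
Σ = 18
Area = |Σ|/2 = 9.

9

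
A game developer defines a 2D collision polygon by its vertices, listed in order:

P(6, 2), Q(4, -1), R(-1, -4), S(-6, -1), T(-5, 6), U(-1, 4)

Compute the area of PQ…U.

67.5

Apply the shoelace formula: 2A = Σ (x_i·y_{i+1} − x_{i+1}·y_i), indices taken mod 6.
Cross-terms: -14, -17, -23, -41, -14, -26  ⇒  Σ = -135
Area = |Σ|/2 = 67.5.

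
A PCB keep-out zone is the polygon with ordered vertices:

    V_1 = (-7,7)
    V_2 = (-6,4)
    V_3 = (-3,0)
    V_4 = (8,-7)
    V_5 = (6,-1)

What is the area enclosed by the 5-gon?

58

Cross-terms: 14, 12, 21, 34, 35  ⇒  Σ = 116
Area = |Σ|/2 = 58.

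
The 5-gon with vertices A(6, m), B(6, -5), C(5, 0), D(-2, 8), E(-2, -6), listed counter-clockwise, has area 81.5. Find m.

-8

The doubled signed area Σ (x_i y_{i+1} − x_{i+1} y_i) is linear in m.
With m=0 it equals 99; the coefficient of m is -8 (from the two edges through A).
So -8·m + 99 = 2·81.5 = 163 ⇒ m = -8.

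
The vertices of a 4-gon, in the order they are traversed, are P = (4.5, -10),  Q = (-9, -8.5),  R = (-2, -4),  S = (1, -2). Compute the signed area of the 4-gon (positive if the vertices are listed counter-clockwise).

-51.125

Apply the surveyor's formula: 2A = Σ (x_i·y_{i+1} − x_{i+1}·y_i), indices taken mod 4.
P→Q: (4.5)(-8.5) − (-9)(-10) = -128.25
Q→R: (-9)(-4) − (-2)(-8.5) = 19
R→S: (-2)(-2) − (1)(-4) = 8
S→P: (1)(-10) − (4.5)(-2) = -1
Σ = -102.25
Signed area = Σ/2 = -51.125 (negative ⇒ clockwise traversal).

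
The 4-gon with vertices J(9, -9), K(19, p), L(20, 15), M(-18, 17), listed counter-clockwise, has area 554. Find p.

The doubled signed area Σ (x_i y_{i+1} − x_{i+1} y_i) is linear in p.
With p=0 it equals 1075; the coefficient of p is -11 (from the two edges through K).
So -11·p + 1075 = 2·554 = 1108 ⇒ p = -3.

-3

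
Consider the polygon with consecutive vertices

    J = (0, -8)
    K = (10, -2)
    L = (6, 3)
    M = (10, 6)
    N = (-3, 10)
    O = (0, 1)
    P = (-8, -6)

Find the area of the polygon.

Apply Gauss's area formula: 2A = Σ (x_i·y_{i+1} − x_{i+1}·y_i), indices taken mod 7.
Σ = (80) + (42) + (6) + (118) + (-3) + (8) + (64) = 315
Area = |Σ|/2 = 157.5.

157.5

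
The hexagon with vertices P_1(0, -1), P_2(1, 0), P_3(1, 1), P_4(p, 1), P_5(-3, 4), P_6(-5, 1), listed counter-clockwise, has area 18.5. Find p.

3

The doubled signed area Σ (x_i y_{i+1} − x_{i+1} y_i) is linear in p.
With p=0 it equals 28; the coefficient of p is 3 (from the two edges through P_4).
So 3·p + 28 = 2·18.5 = 37 ⇒ p = 3.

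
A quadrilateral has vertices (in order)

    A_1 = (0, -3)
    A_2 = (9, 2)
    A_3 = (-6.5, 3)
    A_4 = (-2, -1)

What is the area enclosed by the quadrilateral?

42.75

A_1→A_2: (0)(2) − (9)(-3) = 27
A_2→A_3: (9)(3) − (-6.5)(2) = 40
A_3→A_4: (-6.5)(-1) − (-2)(3) = 12.5
A_4→A_1: (-2)(-3) − (0)(-1) = 6
Σ = 85.5
Area = |Σ|/2 = 42.75.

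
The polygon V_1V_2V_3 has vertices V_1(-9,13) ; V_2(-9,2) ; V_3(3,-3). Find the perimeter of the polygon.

44

|V_1V_2| = √((0)² + (-11)²) = √121 = 11
|V_2V_3| = √((12)² + (-5)²) = √169 = 13
|V_3V_1| = √((-12)² + (16)²) = √400 = 20
Perimeter = 11 + 13 + 20 = 44.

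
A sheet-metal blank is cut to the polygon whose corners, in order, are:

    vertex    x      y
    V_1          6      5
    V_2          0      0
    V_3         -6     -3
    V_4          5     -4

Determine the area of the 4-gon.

Apply the shoelace formula: 2A = Σ (x_i·y_{i+1} − x_{i+1}·y_i), indices taken mod 4.
Σ = (0) + (0) + (39) + (49) = 88
Area = |Σ|/2 = 44.

44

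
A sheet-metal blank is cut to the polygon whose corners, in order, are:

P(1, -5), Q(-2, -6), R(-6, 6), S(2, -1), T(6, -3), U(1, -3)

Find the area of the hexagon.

43.5

Apply the surveyor's formula: 2A = Σ (x_i·y_{i+1} − x_{i+1}·y_i), indices taken mod 6.
P→Q: (1)(-6) − (-2)(-5) = -16
Q→R: (-2)(6) − (-6)(-6) = -48
R→S: (-6)(-1) − (2)(6) = -6
S→T: (2)(-3) − (6)(-1) = 0
T→U: (6)(-3) − (1)(-3) = -15
U→P: (1)(-5) − (1)(-3) = -2
Σ = -87
Area = |Σ|/2 = 43.5.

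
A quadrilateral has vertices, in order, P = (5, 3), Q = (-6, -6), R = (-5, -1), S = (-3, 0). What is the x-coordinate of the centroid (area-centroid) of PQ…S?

Apply Gauss's area formula. First the cross-terms c_i = x_i·y_{i+1} − x_{i+1}·y_i:
  -12, -24, -3, -9  ⇒  2A = -48, A = -24.
Then Σ (x_i + x_{i+1})·c_i = 282, so x̄ = 282 / (6·(-24)) = -47/24.

-47/24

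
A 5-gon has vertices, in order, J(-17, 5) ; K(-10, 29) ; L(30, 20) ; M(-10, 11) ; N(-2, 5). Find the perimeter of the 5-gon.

132

|JK| = √((7)² + (24)²) = √625 = 25
|KL| = √((40)² + (-9)²) = √1681 = 41
|LM| = √((-40)² + (-9)²) = √1681 = 41
|MN| = √((8)² + (-6)²) = √100 = 10
|NJ| = √((-15)² + (0)²) = √225 = 15
Perimeter = 25 + 41 + 41 + 10 + 15 = 132.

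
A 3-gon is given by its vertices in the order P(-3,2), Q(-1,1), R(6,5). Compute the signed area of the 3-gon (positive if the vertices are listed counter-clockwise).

Apply the shoelace (surveyor's) formula: 2A = Σ (x_i·y_{i+1} − x_{i+1}·y_i), indices taken mod 3.
Σ = (-1) + (-11) + (27) = 15
Signed area = Σ/2 = 7.5 (positive ⇒ counter-clockwise traversal).

7.5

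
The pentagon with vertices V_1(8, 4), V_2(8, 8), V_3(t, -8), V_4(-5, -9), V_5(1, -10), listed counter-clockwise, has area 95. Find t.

-7

Write out the shoelace sum; only the two edges meeting at V_3 involve t:
2·Area = [(8·(-8) − t·8) + (t·(-9) − (-5)·(-8))] + 175
       = -17·t + 71 = 190
⇒ t = -7.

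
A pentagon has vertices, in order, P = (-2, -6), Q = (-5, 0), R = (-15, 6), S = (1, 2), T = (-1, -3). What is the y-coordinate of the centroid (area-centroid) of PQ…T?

287/291

Apply Gauss's area formula. First the cross-terms c_i = x_i·y_{i+1} − x_{i+1}·y_i:
  -30, -30, -36, -1, 0  ⇒  2A = -97, A = -48.5.
Then Σ (y_i + y_{i+1})·c_i = -287, so ȳ = -287 / (6·(-48.5)) = 287/291.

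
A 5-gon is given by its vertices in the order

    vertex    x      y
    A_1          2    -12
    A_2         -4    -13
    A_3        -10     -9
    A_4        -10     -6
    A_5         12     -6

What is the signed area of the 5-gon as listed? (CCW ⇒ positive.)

-99

Cross-terms: -74, -94, -30, 132, -132  ⇒  Σ = -198
Signed area = Σ/2 = -99 (negative ⇒ clockwise traversal).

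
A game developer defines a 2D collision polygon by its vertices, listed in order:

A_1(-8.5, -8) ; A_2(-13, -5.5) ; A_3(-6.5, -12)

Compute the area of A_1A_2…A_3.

6.5

Σ = (-57.25) + (120.25) + (-50) = 13
Area = |Σ|/2 = 6.5.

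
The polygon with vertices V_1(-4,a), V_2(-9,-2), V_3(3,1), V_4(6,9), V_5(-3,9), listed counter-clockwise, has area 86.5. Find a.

Write out the shoelace sum; only the two edges meeting at V_1 involve a:
2·Area = [((-3)·a − (-4)·9) + ((-4)·(-2) − (-9)·a)] + 99
       = 6·a + 143 = 173
⇒ a = 5.

5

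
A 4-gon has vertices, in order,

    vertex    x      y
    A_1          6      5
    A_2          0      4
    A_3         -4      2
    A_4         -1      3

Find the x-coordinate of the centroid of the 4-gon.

5/7

Apply the shoelace formula. First the cross-terms c_i = x_i·y_{i+1} − x_{i+1}·y_i:
  24, 16, -10, -23  ⇒  2A = 7, A = 3.5.
Then Σ (x_i + x_{i+1})·c_i = 15, so x̄ = 15 / (6·3.5) = 5/7.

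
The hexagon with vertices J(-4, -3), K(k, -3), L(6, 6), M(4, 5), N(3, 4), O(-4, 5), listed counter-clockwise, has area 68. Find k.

4

The doubled signed area Σ (x_i y_{i+1} − x_{i+1} y_i) is linear in k.
With k=0 it equals 100; the coefficient of k is 9 (from the two edges through K).
So 9·k + 100 = 2·68 = 136 ⇒ k = 4.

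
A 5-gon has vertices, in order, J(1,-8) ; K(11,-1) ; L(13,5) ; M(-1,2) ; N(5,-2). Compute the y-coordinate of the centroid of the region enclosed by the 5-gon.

43/210

Apply the shoelace (surveyor's) formula. First the cross-terms c_i = x_i·y_{i+1} − x_{i+1}·y_i:
  87, 68, 31, -8, -38  ⇒  2A = 140, A = 70.
Then Σ (y_i + y_{i+1})·c_i = 86, so ȳ = 86 / (6·70) = 43/210.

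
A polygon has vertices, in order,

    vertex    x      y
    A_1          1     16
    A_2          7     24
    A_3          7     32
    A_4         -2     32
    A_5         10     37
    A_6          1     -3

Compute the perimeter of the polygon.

|A_1A_2| = √((6)² + (8)²) = √100 = 10
|A_2A_3| = √((0)² + (8)²) = √64 = 8
|A_3A_4| = √((-9)² + (0)²) = √81 = 9
|A_4A_5| = √((12)² + (5)²) = √169 = 13
|A_5A_6| = √((-9)² + (-40)²) = √1681 = 41
|A_6A_1| = √((0)² + (19)²) = √361 = 19
Perimeter = 10 + 8 + 9 + 13 + 41 + 19 = 100.

100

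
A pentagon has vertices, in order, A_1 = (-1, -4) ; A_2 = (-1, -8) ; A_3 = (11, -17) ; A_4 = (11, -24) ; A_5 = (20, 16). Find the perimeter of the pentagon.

|A_1A_2| = √((0)² + (-4)²) = √16 = 4
|A_2A_3| = √((12)² + (-9)²) = √225 = 15
|A_3A_4| = √((0)² + (-7)²) = √49 = 7
|A_4A_5| = √((9)² + (40)²) = √1681 = 41
|A_5A_1| = √((-21)² + (-20)²) = √841 = 29
Perimeter = 4 + 15 + 7 + 41 + 29 = 96.

96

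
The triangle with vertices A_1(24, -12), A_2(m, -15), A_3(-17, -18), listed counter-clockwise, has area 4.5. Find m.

Write out the shoelace sum; only the two edges meeting at A_2 involve m:
2·Area = [(24·(-15) − m·(-12)) + (m·(-18) − (-17)·(-15))] + 636
       = -6·m + 21 = 9
⇒ m = 2.

2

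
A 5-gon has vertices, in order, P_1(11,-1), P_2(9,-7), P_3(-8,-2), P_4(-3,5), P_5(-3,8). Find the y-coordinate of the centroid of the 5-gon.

Apply Gauss's area formula. First the cross-terms c_i = x_i·y_{i+1} − x_{i+1}·y_i:
  -68, -74, -46, -9, -85  ⇒  2A = -282, A = -141.
Then Σ (y_i + y_{i+1})·c_i = 360, so ȳ = 360 / (6·(-141)) = -20/47.

-20/47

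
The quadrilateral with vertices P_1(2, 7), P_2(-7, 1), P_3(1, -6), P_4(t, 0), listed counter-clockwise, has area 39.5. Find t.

-1

Write out the shoelace sum; only the two edges meeting at P_4 involve t:
2·Area = [(1·0 − t·(-6)) + (t·7 − 2·0)] + 92
       = 13·t + 92 = 79
⇒ t = -1.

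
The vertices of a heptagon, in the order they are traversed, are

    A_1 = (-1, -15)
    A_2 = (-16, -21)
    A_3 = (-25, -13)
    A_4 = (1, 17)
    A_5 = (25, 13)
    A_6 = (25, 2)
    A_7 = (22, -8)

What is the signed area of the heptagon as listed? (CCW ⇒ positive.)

-1108.5

Cross-terms: -219, -317, -412, -412, -275, -244, -338  ⇒  Σ = -2217
Signed area = Σ/2 = -1108.5 (negative ⇒ clockwise traversal).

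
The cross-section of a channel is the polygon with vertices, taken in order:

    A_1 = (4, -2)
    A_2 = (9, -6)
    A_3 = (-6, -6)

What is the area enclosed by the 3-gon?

30

Apply the shoelace (surveyor's) formula: 2A = Σ (x_i·y_{i+1} − x_{i+1}·y_i), indices taken mod 3.
Cross-terms: -6, -90, 36  ⇒  Σ = -60
Area = |Σ|/2 = 30.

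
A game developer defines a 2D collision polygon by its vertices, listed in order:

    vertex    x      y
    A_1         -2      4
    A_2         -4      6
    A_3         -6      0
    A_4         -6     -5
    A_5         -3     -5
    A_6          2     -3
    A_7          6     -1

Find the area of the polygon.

71

Σ = (4) + (36) + (30) + (15) + (19) + (16) + (22) = 142
Area = |Σ|/2 = 71.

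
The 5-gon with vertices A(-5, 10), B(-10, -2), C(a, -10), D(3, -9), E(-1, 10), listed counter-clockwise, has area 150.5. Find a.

0

Write out the shoelace sum; only the two edges meeting at C involve a:
2·Area = [((-10)·(-10) − a·(-2)) + (a·(-9) − 3·(-10))] + 171
       = -7·a + 301 = 301
⇒ a = 0.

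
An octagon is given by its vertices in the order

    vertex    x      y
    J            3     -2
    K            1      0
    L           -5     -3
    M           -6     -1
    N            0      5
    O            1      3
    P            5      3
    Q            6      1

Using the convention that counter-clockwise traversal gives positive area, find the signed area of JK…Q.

Apply Gauss's area formula: 2A = Σ (x_i·y_{i+1} − x_{i+1}·y_i), indices taken mod 8.
Σ = (2) + (-3) + (-13) + (-30) + (-5) + (-12) + (-13) + (-15) = -89
Signed area = Σ/2 = -44.5 (negative ⇒ clockwise traversal).

-44.5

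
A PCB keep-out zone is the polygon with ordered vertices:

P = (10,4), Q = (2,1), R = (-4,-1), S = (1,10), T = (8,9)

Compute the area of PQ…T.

P→Q: (10)(1) − (2)(4) = 2
Q→R: (2)(-1) − (-4)(1) = 2
R→S: (-4)(10) − (1)(-1) = -39
S→T: (1)(9) − (8)(10) = -71
T→P: (8)(4) − (10)(9) = -58
Σ = -164
Area = |Σ|/2 = 82.

82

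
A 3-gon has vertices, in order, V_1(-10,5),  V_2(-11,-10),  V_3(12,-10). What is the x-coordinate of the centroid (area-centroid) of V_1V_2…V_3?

-3

Apply Gauss's area formula. First the cross-terms c_i = x_i·y_{i+1} − x_{i+1}·y_i:
  155, 230, -40  ⇒  2A = 345, A = 172.5.
Then Σ (x_i + x_{i+1})·c_i = -3105, so x̄ = -3105 / (6·172.5) = -3.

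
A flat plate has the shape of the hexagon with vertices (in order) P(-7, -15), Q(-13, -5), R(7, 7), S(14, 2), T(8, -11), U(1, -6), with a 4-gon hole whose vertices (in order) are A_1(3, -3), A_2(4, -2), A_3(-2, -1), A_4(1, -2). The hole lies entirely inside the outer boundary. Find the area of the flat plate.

279

Outer boundary:
Apply the shoelace formula: 2A = Σ (x_i·y_{i+1} − x_{i+1}·y_i), indices taken mod 6.
Σ = (-160) + (-56) + (-84) + (-170) + (-37) + (-57) = -564
Area = |Σ|/2 = 282.
Hole:
Apply the surveyor's formula: 2A = Σ (x_i·y_{i+1} − x_{i+1}·y_i), indices taken mod 4.
Σ = (6) + (-8) + (5) + (3) = 6
Area = |Σ|/2 = 3.
Net area = 282 − 3 = 279.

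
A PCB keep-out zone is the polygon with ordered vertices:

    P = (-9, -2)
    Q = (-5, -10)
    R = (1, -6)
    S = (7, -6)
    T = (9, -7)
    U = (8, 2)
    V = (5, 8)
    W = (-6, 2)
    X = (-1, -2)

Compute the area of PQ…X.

172.5

Apply the shoelace formula: 2A = Σ (x_i·y_{i+1} − x_{i+1}·y_i), indices taken mod 9.
P→Q: (-9)(-10) − (-5)(-2) = 80
Q→R: (-5)(-6) − (1)(-10) = 40
R→S: (1)(-6) − (7)(-6) = 36
S→T: (7)(-7) − (9)(-6) = 5
T→U: (9)(2) − (8)(-7) = 74
U→V: (8)(8) − (5)(2) = 54
V→W: (5)(2) − (-6)(8) = 58
W→X: (-6)(-2) − (-1)(2) = 14
X→P: (-1)(-2) − (-9)(-2) = -16
Σ = 345
Area = |Σ|/2 = 172.5.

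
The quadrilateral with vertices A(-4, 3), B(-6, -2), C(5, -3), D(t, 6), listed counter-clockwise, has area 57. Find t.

1

Write out the shoelace sum; only the two edges meeting at D involve t:
2·Area = [(5·6 − t·(-3)) + (t·3 − (-4)·6)] + 54
       = 6·t + 108 = 114
⇒ t = 1.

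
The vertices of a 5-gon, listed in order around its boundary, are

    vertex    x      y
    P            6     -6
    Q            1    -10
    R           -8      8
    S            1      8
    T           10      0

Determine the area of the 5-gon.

169

Σ = (-54) + (-72) + (-72) + (-80) + (-60) = -338
Area = |Σ|/2 = 169.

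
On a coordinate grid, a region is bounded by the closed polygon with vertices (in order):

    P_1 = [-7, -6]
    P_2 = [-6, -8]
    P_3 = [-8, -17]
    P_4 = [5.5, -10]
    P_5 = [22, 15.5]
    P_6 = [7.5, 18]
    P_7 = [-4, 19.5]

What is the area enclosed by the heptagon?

Apply Gauss's area formula: 2A = Σ (x_i·y_{i+1} − x_{i+1}·y_i), indices taken mod 7.
Cross-terms: 20, 38, 173.5, 305.25, 279.75, 218.25, 160.5  ⇒  Σ = 1195.25
Area = |Σ|/2 = 597.625.

597.625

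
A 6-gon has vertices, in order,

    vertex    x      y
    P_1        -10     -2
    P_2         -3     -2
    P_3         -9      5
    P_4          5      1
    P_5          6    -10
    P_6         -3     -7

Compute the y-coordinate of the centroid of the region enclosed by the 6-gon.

-389/147

Apply the surveyor's formula. First the cross-terms c_i = x_i·y_{i+1} − x_{i+1}·y_i:
  14, -33, -34, -56, -72, -64  ⇒  2A = -245, A = -122.5.
Then Σ (y_i + y_{i+1})·c_i = 1945, so ȳ = 1945 / (6·(-122.5)) = -389/147.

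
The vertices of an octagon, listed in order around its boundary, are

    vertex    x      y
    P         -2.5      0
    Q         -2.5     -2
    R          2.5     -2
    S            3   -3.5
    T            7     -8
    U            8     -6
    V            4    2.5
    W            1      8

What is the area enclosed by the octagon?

Σ = (5) + (10) + (-2.75) + (0.5) + (22) + (44) + (29.5) + (20) = 128.25
Area = |Σ|/2 = 64.125.

64.125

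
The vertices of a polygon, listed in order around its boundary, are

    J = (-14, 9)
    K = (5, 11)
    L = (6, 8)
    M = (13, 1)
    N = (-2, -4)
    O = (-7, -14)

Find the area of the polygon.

Apply the shoelace formula: 2A = Σ (x_i·y_{i+1} − x_{i+1}·y_i), indices taken mod 6.
J→K: (-14)(11) − (5)(9) = -199
K→L: (5)(8) − (6)(11) = -26
L→M: (6)(1) − (13)(8) = -98
M→N: (13)(-4) − (-2)(1) = -50
N→O: (-2)(-14) − (-7)(-4) = 0
O→J: (-7)(9) − (-14)(-14) = -259
Σ = -632
Area = |Σ|/2 = 316.

316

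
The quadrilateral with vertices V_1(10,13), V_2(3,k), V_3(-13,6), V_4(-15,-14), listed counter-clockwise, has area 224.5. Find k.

11

Write out the shoelace sum; only the two edges meeting at V_2 involve k:
2·Area = [(10·k − 3·13) + (3·6 − (-13)·k)] + 217
       = 23·k + 196 = 449
⇒ k = 11.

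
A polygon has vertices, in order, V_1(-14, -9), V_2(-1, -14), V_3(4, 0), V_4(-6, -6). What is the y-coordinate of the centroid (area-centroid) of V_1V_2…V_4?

-499/63

Apply Gauss's area formula. First the cross-terms c_i = x_i·y_{i+1} − x_{i+1}·y_i:
  187, 56, -24, -30  ⇒  2A = 189, A = 94.5.
Then Σ (y_i + y_{i+1})·c_i = -4491, so ȳ = -4491 / (6·94.5) = -499/63.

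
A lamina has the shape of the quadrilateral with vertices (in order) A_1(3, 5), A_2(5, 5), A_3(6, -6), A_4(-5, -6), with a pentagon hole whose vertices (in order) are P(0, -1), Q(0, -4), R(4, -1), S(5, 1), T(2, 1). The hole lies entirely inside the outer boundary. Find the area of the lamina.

58.5

Outer boundary:
Apply the surveyor's formula: 2A = Σ (x_i·y_{i+1} − x_{i+1}·y_i), indices taken mod 4.
Cross-terms: -10, -60, -66, -7  ⇒  Σ = -143
Area = |Σ|/2 = 71.5.
Hole:
Apply Gauss's area formula: 2A = Σ (x_i·y_{i+1} − x_{i+1}·y_i), indices taken mod 5.
Σ = (0) + (16) + (9) + (3) + (-2) = 26
Area = |Σ|/2 = 13.
Net area = 71.5 − 13 = 58.5.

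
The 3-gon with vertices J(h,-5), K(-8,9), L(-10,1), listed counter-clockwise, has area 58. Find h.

3

The doubled signed area Σ (x_i y_{i+1} − x_{i+1} y_i) is linear in h.
With h=0 it equals 92; the coefficient of h is 8 (from the two edges through J).
So 8·h + 92 = 2·58 = 116 ⇒ h = 3.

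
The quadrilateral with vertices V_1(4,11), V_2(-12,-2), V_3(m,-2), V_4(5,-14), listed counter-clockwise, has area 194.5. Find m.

Write out the shoelace sum; only the two edges meeting at V_3 involve m:
2·Area = [((-12)·(-2) − m·(-2)) + (m·(-14) − 5·(-2))] + 235
       = -12·m + 269 = 389
⇒ m = -10.

-10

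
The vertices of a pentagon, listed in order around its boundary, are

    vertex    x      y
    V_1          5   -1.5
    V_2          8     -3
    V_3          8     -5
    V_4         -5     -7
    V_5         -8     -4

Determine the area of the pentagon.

52

Apply the surveyor's formula: 2A = Σ (x_i·y_{i+1} − x_{i+1}·y_i), indices taken mod 5.
Cross-terms: -3, -16, -81, -36, 32  ⇒  Σ = -104
Area = |Σ|/2 = 52.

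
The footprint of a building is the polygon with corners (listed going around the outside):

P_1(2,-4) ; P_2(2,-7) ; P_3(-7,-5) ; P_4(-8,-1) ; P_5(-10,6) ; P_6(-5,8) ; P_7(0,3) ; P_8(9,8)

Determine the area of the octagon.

Apply the shoelace (surveyor's) formula: 2A = Σ (x_i·y_{i+1} − x_{i+1}·y_i), indices taken mod 8.
Σ = (-6) + (-59) + (-33) + (-58) + (-50) + (-15) + (-27) + (-52) = -300
Area = |Σ|/2 = 150.

150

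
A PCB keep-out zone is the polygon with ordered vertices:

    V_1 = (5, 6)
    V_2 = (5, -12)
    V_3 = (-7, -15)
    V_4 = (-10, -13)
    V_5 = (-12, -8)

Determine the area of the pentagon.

208

Apply the surveyor's formula: 2A = Σ (x_i·y_{i+1} − x_{i+1}·y_i), indices taken mod 5.
Σ = (-90) + (-159) + (-59) + (-76) + (-32) = -416
Area = |Σ|/2 = 208.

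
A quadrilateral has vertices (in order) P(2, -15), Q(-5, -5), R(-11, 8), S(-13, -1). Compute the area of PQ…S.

66

Apply the shoelace formula: 2A = Σ (x_i·y_{i+1} − x_{i+1}·y_i), indices taken mod 4.
Cross-terms: -85, -95, 115, 197  ⇒  Σ = 132
Area = |Σ|/2 = 66.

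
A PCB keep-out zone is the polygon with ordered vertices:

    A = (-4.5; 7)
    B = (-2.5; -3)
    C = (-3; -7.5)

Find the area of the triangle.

Apply the shoelace formula: 2A = Σ (x_i·y_{i+1} − x_{i+1}·y_i), indices taken mod 3.
A→B: (-4.5)(-3) − (-2.5)(7) = 31
B→C: (-2.5)(-7.5) − (-3)(-3) = 9.75
C→A: (-3)(7) − (-4.5)(-7.5) = -54.75
Σ = -14
Area = |Σ|/2 = 7.

7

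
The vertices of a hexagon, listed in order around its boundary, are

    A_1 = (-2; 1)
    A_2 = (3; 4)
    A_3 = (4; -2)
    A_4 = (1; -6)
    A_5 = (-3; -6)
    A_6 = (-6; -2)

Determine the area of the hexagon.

Apply the surveyor's formula: 2A = Σ (x_i·y_{i+1} − x_{i+1}·y_i), indices taken mod 6.
Σ = (-11) + (-22) + (-22) + (-24) + (-30) + (-10) = -119
Area = |Σ|/2 = 59.5.

59.5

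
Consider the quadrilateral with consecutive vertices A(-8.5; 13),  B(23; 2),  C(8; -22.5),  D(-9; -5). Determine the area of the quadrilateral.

Apply the shoelace formula: 2A = Σ (x_i·y_{i+1} − x_{i+1}·y_i), indices taken mod 4.
A→B: (-8.5)(2) − (23)(13) = -316
B→C: (23)(-22.5) − (8)(2) = -533.5
C→D: (8)(-5) − (-9)(-22.5) = -242.5
D→A: (-9)(13) − (-8.5)(-5) = -159.5
Σ = -1251.5
Area = |Σ|/2 = 625.75.

625.75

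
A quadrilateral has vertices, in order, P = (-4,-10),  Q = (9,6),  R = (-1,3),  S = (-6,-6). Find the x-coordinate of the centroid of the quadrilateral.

22/159

Apply the shoelace (surveyor's) formula. First the cross-terms c_i = x_i·y_{i+1} − x_{i+1}·y_i:
  66, 33, 24, 36  ⇒  2A = 159, A = 79.5.
Then Σ (x_i + x_{i+1})·c_i = 66, so x̄ = 66 / (6·79.5) = 22/159.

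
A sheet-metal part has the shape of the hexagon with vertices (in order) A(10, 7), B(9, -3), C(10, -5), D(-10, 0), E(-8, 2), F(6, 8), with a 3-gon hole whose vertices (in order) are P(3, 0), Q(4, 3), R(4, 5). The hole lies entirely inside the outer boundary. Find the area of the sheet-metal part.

145

Outer boundary:
Apply the shoelace formula: 2A = Σ (x_i·y_{i+1} − x_{i+1}·y_i), indices taken mod 6.
Cross-terms: -93, -15, -50, -20, -76, -38  ⇒  Σ = -292
Area = |Σ|/2 = 146.
Hole:
Cross-terms: 9, 8, -15  ⇒  Σ = 2
Area = |Σ|/2 = 1.
Net area = 146 − 1 = 145.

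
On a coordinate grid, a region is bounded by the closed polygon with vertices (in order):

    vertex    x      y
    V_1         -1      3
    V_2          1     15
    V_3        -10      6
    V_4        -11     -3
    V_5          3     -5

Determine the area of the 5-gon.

151

Apply the shoelace formula: 2A = Σ (x_i·y_{i+1} − x_{i+1}·y_i), indices taken mod 5.
Cross-terms: -18, 156, 96, 64, 4  ⇒  Σ = 302
Area = |Σ|/2 = 151.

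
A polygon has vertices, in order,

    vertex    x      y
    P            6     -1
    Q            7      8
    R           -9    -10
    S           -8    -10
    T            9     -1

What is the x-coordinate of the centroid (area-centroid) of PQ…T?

Apply the shoelace (surveyor's) formula. First the cross-terms c_i = x_i·y_{i+1} − x_{i+1}·y_i:
  55, 2, 10, 98, -3  ⇒  2A = 162, A = 81.
Then Σ (x_i + x_{i+1})·c_i = 594, so x̄ = 594 / (6·81) = 11/9.

11/9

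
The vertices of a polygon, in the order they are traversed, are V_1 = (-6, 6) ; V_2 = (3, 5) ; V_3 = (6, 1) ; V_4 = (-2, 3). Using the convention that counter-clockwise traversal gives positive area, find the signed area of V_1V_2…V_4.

-24.5

Apply the shoelace formula: 2A = Σ (x_i·y_{i+1} − x_{i+1}·y_i), indices taken mod 4.
Σ = (-48) + (-27) + (20) + (6) = -49
Signed area = Σ/2 = -24.5 (negative ⇒ clockwise traversal).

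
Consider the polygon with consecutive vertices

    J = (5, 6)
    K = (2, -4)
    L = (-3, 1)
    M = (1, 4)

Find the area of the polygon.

Σ = (-32) + (-10) + (-13) + (-14) = -69
Area = |Σ|/2 = 34.5.

34.5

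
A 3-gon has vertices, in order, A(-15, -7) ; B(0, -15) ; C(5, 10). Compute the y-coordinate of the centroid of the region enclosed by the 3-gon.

-4

Apply the surveyor's formula. First the cross-terms c_i = x_i·y_{i+1} − x_{i+1}·y_i:
  225, 75, 115  ⇒  2A = 415, A = 207.5.
Then Σ (y_i + y_{i+1})·c_i = -4980, so ȳ = -4980 / (6·207.5) = -4.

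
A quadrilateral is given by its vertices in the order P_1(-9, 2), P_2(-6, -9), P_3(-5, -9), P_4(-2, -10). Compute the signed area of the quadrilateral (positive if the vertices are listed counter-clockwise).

Apply Gauss's area formula: 2A = Σ (x_i·y_{i+1} − x_{i+1}·y_i), indices taken mod 4.
Σ = (93) + (9) + (32) + (-94) = 40
Signed area = Σ/2 = 20 (positive ⇒ counter-clockwise traversal).

20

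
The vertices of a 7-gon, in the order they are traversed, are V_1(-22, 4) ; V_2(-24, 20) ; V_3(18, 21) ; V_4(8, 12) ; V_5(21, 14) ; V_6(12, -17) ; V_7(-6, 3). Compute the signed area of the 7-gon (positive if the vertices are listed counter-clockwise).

-924.5

Cross-terms: -344, -864, 48, -140, -525, -66, 42  ⇒  Σ = -1849
Signed area = Σ/2 = -924.5 (negative ⇒ clockwise traversal).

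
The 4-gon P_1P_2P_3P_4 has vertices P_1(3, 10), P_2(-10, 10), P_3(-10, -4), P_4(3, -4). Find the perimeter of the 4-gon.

|P_1P_2| = √((-13)² + (0)²) = √169 = 13
|P_2P_3| = √((0)² + (-14)²) = √196 = 14
|P_3P_4| = √((13)² + (0)²) = √169 = 13
|P_4P_1| = √((0)² + (14)²) = √196 = 14
Perimeter = 13 + 14 + 13 + 14 = 54.

54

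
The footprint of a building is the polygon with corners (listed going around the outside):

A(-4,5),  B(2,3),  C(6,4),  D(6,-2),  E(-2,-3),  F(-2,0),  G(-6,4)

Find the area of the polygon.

Apply the shoelace (surveyor's) formula: 2A = Σ (x_i·y_{i+1} − x_{i+1}·y_i), indices taken mod 7.
Σ = (-22) + (-10) + (-36) + (-22) + (-6) + (-8) + (-14) = -118
Area = |Σ|/2 = 59.

59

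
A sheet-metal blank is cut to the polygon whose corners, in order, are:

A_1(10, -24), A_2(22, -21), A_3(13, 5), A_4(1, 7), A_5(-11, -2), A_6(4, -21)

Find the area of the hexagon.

607.5

Apply the shoelace formula: 2A = Σ (x_i·y_{i+1} − x_{i+1}·y_i), indices taken mod 6.
Σ = (318) + (383) + (86) + (75) + (239) + (114) = 1215
Area = |Σ|/2 = 607.5.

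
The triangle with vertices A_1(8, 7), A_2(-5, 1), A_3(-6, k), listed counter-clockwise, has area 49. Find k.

The doubled signed area Σ (x_i y_{i+1} − x_{i+1} y_i) is linear in k.
With k=0 it equals 7; the coefficient of k is -13 (from the two edges through A_3).
So -13·k + 7 = 2·49 = 98 ⇒ k = -7.

-7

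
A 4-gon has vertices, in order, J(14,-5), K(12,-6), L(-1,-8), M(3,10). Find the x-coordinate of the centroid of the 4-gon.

1451/267

Apply the surveyor's formula. First the cross-terms c_i = x_i·y_{i+1} − x_{i+1}·y_i:
  -24, -102, 14, -155  ⇒  2A = -267, A = -133.5.
Then Σ (x_i + x_{i+1})·c_i = -4353, so x̄ = -4353 / (6·(-133.5)) = 1451/267.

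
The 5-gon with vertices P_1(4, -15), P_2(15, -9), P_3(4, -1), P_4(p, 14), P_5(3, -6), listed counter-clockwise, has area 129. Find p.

-11

Write out the shoelace sum; only the two edges meeting at P_4 involve p:
2·Area = [(4·14 − p·(-1)) + (p·(-6) − 3·14)] + 189
       = -5·p + 203 = 258
⇒ p = -11.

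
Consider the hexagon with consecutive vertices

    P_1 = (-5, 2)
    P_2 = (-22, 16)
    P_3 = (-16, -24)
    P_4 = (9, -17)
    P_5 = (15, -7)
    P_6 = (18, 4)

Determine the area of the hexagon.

Apply the surveyor's formula: 2A = Σ (x_i·y_{i+1} − x_{i+1}·y_i), indices taken mod 6.
P_1→P_2: (-5)(16) − (-22)(2) = -36
P_2→P_3: (-22)(-24) − (-16)(16) = 784
P_3→P_4: (-16)(-17) − (9)(-24) = 488
P_4→P_5: (9)(-7) − (15)(-17) = 192
P_5→P_6: (15)(4) − (18)(-7) = 186
P_6→P_1: (18)(2) − (-5)(4) = 56
Σ = 1670
Area = |Σ|/2 = 835.

835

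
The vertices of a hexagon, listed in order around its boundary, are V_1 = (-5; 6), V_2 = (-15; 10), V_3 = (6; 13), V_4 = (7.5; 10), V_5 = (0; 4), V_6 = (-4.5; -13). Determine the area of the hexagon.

Apply Gauss's area formula: 2A = Σ (x_i·y_{i+1} − x_{i+1}·y_i), indices taken mod 6.
Σ = (40) + (-255) + (-37.5) + (30) + (18) + (-92) = -296.5
Area = |Σ|/2 = 148.25.

148.25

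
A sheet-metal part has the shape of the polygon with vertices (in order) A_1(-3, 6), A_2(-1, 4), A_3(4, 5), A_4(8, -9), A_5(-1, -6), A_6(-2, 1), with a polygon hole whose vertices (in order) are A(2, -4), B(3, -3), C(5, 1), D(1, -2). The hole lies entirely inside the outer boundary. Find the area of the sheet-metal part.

Outer boundary:
Σ = (-6) + (-21) + (-76) + (-57) + (-13) + (-9) = -182
Area = |Σ|/2 = 91.
Hole:
Apply the shoelace (surveyor's) formula: 2A = Σ (x_i·y_{i+1} − x_{i+1}·y_i), indices taken mod 4.
Σ = (6) + (18) + (-11) + (0) = 13
Area = |Σ|/2 = 6.5.
Net area = 91 − 6.5 = 84.5.

84.5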